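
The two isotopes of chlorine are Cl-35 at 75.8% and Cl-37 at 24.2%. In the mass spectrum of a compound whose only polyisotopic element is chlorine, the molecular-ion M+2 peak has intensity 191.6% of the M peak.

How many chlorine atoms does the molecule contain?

6

With n Cl atoms, P(M+2)/P(M) = C(n,1)·p^(n−1)q / p^n = n·q/p = n · 0.242/0.758.
n = 1.916 × 0.758/0.242 = 6.00 ≈ 6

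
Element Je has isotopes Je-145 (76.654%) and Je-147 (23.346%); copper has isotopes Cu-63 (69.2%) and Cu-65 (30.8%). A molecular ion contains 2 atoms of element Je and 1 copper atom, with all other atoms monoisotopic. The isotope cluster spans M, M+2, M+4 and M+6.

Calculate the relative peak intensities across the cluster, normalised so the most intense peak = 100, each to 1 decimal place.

94.9 : 100.0 : 34.5 : 3.9

Element Je pattern (n=2): 0.58758357 : 0.35791286 : 0.05450357
Copper pattern (n=1): 0.6920 : 0.3080
Convolve the two distributions (both contribute in 2-u steps):
  M: 0.58758357×0.6920 = 0.406608
  M+2: 0.58758357×0.3080 + 0.35791286×0.6920 = 0.428651
  M+4: 0.35791286×0.3080 + 0.05450357×0.6920 = 0.147954
  M+6: 0.05450357×0.3080 = 0.016787
Scale to base peak (0.428651) = 100: 94.9 : 100.0 : 34.5 : 3.9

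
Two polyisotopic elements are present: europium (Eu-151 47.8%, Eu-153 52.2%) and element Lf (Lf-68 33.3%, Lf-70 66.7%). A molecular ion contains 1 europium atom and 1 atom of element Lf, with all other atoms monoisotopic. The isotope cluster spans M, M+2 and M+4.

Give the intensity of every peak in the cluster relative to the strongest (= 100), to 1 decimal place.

Europium pattern (n=1): 0.4780 : 0.5220
Element Lf pattern (n=1): 0.3330 : 0.6670
Convolve the two distributions (both contribute in 2-u steps):
  M: 0.4780×0.3330 = 0.159174
  M+2: 0.4780×0.6670 + 0.5220×0.3330 = 0.492652
  M+4: 0.5220×0.6670 = 0.348174
Scale to base peak (0.492652) = 100: 32.3 : 100.0 : 70.7

32.3 : 100.0 : 70.7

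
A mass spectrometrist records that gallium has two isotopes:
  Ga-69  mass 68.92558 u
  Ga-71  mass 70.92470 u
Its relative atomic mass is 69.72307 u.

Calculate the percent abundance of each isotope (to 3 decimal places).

Writing the weighted mean with unknown fraction x of Ga-69:
68.92558·x + 70.92470·(1 − x) = 69.72307
(68.92558 − 70.92470)·x = 69.72307 − 70.92470
x = -1.20163 / -1.99912 = 0.60108 → 60.108% Ga-69, 39.892% Ga-71.

Ga-69: 60.108%, Ga-71: 39.892%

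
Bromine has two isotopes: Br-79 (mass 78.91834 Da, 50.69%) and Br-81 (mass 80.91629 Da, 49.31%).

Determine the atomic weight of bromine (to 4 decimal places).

79.9035 Da

Weight each isotope mass by its fractional abundance: 0.5069 × 78.91834 + 0.4931 × 80.91629
= 40.003707 + 39.899823 = 79.903530 Da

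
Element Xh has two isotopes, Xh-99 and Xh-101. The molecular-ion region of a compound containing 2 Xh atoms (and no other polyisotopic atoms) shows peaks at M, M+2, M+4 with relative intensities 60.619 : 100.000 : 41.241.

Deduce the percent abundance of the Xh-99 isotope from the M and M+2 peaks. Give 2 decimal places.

Write p for the Xh-99 fraction. I(M+2)/I(M) = [C(2,1)·p^1·(1−p)] / p^2 = 2·(1−p)/p = 100.000/60.619 = 1.6496
(1−p)/p = 1.6496/2 = 0.8248  ⇒  p = 1/(1 + 0.8248) = 0.5480
Xh-99: 54.80%, Xh-101: 45.20%.

54.80%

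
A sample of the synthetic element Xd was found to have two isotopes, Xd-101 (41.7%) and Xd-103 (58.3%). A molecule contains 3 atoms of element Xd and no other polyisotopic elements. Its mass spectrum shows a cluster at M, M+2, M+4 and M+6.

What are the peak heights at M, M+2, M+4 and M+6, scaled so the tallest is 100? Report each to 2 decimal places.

17.05 : 71.53 : 100.00 : 46.60

Each Xd atom is independently Xd-101 (p = 0.417) or Xd-103 (q = 0.583); the cluster is the binomial expansion (p + q)^3.
P(M) = 0.417^3 = 0.072512
P(M+2) = 3 × 0.417^2 × 0.583^1 = 0.304132
P(M+4) = 3 × 0.417^1 × 0.583^2 = 0.425201
P(M+6) = 0.583^3 = 0.198155
The M+4 peak is largest (0.425201); scaling to 100 gives 17.05 : 71.53 : 100.00 : 46.60.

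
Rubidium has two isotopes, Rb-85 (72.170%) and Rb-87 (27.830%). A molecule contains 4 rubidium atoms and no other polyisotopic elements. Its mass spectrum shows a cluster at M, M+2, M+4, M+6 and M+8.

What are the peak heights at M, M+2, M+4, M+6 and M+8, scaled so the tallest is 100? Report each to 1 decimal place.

64.8 : 100.0 : 57.8 : 14.9 : 1.4

The 4 Rb atoms are independent, so intensities follow the terms of (0.72170 + 0.27830)^4.
P(M) = 0.72170^4 = 0.271286
P(M+2) = 4 × 0.72170^3 × 0.27830^1 = 0.418450
P(M+4) = 6 × 0.72170^2 × 0.27830^2 = 0.242042
P(M+6) = 4 × 0.72170^1 × 0.27830^3 = 0.062224
P(M+8) = 0.27830^4 = 0.005999
The M+2 peak is largest (0.418450); scaling to 100 gives 64.8 : 100.0 : 57.8 : 14.9 : 1.4.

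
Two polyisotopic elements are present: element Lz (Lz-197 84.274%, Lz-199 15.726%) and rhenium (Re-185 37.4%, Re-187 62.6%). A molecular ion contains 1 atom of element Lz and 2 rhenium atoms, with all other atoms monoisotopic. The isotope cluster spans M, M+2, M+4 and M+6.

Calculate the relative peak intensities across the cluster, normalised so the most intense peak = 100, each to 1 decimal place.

28.3 : 100.0 : 96.9 : 14.8

Element Lz pattern (n=1): 0.84274 : 0.15726
Rhenium pattern (n=2): 0.139876 : 0.468248 : 0.391876
Convolve the two distributions (both contribute in 2-u steps):
  M: 0.84274×0.139876 = 0.117879
  M+2: 0.84274×0.468248 + 0.15726×0.139876 = 0.416608
  M+4: 0.84274×0.391876 + 0.15726×0.468248 = 0.403886
  M+6: 0.15726×0.391876 = 0.061626
Scale to base peak (0.416608) = 100: 28.3 : 100.0 : 96.9 : 14.8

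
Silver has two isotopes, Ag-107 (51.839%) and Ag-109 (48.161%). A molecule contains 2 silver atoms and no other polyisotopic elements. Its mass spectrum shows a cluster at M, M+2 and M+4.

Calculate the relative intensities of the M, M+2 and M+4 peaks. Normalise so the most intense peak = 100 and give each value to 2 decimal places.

Each Ag atom is independently Ag-107 (p = 0.51839) or Ag-109 (q = 0.48161); the cluster is the binomial expansion (p + q)^2.
P(M) = 0.51839^2 = 0.268728
P(M+2) = 2 × 0.51839^1 × 0.48161^1 = 0.499324
P(M+4) = 0.48161^2 = 0.231948
The M+2 peak is largest (0.499324); scaling to 100 gives 53.82 : 100.00 : 46.45.

53.82 : 100.00 : 46.45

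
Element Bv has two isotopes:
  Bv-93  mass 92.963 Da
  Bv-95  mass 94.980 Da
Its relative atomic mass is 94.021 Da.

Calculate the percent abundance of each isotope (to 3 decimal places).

Bv-93: 47.546%, Bv-95: 52.454%

With x = fraction of Bv-93 (so Bv-95 is 1 − x):
92.963·x + 94.980·(1 − x) = 94.021
(92.963 − 94.980)·x = 94.021 − 94.980
x = -0.959 / -2.017 = 0.47546 → 47.546% Bv-93, 52.454% Bv-95.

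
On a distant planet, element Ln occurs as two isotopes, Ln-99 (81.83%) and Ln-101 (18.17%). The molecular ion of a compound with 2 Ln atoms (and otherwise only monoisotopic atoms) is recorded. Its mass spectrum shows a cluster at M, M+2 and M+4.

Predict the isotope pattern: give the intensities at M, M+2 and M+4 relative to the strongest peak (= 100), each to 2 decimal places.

The 2 Ln atoms are independent, so intensities follow the terms of (0.8183 + 0.1817)^2.
P(M) = 0.8183^2 = 0.669615
P(M+2) = 2 × 0.8183^1 × 0.1817^1 = 0.297370
P(M+4) = 0.1817^2 = 0.033015
The M peak is largest (0.669615); scaling to 100 gives 100.00 : 44.41 : 4.93.

100.00 : 44.41 : 4.93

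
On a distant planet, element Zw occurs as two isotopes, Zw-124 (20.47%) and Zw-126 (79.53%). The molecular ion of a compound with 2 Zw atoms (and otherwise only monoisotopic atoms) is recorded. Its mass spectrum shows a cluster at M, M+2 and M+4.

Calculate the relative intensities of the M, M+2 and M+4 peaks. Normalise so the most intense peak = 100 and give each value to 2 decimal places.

Expanding (0.2047 + 0.7953)^2:
P(M) = 0.2047^2 = 0.041902
P(M+2) = 2 × 0.2047^1 × 0.7953^1 = 0.325596
P(M+4) = 0.7953^2 = 0.632502
The M+4 peak is largest (0.632502); scaling to 100 gives 6.62 : 51.48 : 100.00.

6.62 : 51.48 : 100.00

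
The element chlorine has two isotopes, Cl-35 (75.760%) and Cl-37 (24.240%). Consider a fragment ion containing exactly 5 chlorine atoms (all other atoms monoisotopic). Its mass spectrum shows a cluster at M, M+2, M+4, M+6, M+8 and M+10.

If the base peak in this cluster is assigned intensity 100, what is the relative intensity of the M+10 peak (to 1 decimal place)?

0.2

Term probabilities: M 0.2496, M+2 0.3993, M+4 0.2555, M+6 0.0817, M+8 0.0131, M+10 0.0008. Base peak = M+2.
P(M+2) = C(5,1) × 0.75760^4 × 0.24240^1 = 5 × 0.32942751 × 0.2424 = 0.399266 (base)
P(M+10) = C(5,5) × 0.75760^0 × 0.24240^5 = 1 × 1.0000 × 0.00083688 = 0.000837
Relative intensity = 0.000837 / 0.399266 × 100 = 0.2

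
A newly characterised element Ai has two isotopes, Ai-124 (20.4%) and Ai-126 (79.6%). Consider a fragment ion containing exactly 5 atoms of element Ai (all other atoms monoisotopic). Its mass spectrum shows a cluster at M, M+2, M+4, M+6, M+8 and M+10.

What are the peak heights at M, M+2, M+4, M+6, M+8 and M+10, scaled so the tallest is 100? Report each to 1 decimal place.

0.1 : 1.7 : 13.1 : 51.3 : 100.0 : 78.0

The 5 Ai atoms are independent, so intensities follow the terms of (0.204 + 0.796)^5.
P(M) = 0.204^5 = 0.000353
P(M+2) = 5 × 0.204^4 × 0.796^1 = 0.006893
P(M+4) = 10 × 0.204^3 × 0.796^2 = 0.053792
P(M+6) = 10 × 0.204^2 × 0.796^3 = 0.209894
P(M+8) = 5 × 0.204^1 × 0.796^4 = 0.409499
P(M+10) = 0.796^5 = 0.319570
The M+8 peak is largest (0.409499); scaling to 100 gives 0.1 : 1.7 : 13.1 : 51.3 : 100.0 : 78.0.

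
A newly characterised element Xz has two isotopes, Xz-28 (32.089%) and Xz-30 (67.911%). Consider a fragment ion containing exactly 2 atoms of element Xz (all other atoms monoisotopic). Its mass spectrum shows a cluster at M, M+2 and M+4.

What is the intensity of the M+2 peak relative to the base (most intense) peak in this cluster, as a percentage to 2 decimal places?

Binomial terms of (0.32089 + 0.67911)^2: M 0.1030, M+2 0.4358, M+4 0.4612 → M+4 is the base peak.
P(M+4) = C(2,2) × 0.32089^0 × 0.67911^2 = 1 × 1.0000 × 0.46119039 = 0.461190 (base)
P(M+2) = C(2,1) × 0.32089^1 × 0.67911^1 = 2 × 0.32089 × 0.67911 = 0.435839
Relative intensity = 0.435839 / 0.461190 × 100 = 94.50

94.50%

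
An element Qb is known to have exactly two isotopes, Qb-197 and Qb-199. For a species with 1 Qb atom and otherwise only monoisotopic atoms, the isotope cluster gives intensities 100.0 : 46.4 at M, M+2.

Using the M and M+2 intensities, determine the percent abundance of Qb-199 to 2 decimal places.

Let p = fractional abundance of Qb-197. I(M+2)/I(M) = [C(1,1)·p^0·(1−p)] / p^1 = 1·(1−p)/p = 46.4/100.0 = 0.4640
(1−p)/p = 0.4640/1 = 0.4640  ⇒  p = 1/(1 + 0.4640) = 0.6831
Qb-197: 68.31%, Qb-199: 31.69%.

31.69%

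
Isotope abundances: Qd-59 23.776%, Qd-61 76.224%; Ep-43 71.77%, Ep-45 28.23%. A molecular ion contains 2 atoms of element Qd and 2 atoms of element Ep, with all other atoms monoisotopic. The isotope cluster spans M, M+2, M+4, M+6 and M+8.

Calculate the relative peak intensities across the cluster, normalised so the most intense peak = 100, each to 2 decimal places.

6.46 : 46.51 : 100.00 : 58.65 : 10.27

Element Qd pattern (n=2): 0.05652982 : 0.36246036 : 0.58100982
Element Ep pattern (n=2): 0.51509329 : 0.40521342 : 0.07969329
Convolve the two distributions (both contribute in 2-u steps):
  M: 0.05652982×0.51509329 = 0.029118
  M+2: 0.05652982×0.40521342 + 0.36246036×0.51509329 = 0.209608
  M+4: 0.05652982×0.07969329 + 0.36246036×0.40521342 + 0.58100982×0.51509329 = 0.450653
  M+6: 0.36246036×0.07969329 + 0.58100982×0.40521342 = 0.264319
  M+8: 0.58100982×0.07969329 = 0.046303
Scale to base peak (0.450653) = 100: 6.46 : 46.51 : 100.00 : 58.65 : 10.27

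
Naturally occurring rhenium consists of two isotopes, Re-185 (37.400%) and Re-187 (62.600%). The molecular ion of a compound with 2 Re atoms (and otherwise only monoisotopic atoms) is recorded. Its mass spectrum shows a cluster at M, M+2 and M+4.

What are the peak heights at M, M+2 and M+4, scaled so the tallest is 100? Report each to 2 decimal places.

29.87 : 100.00 : 83.69

Each Re atom is independently Re-185 (p = 0.37400) or Re-187 (q = 0.62600); the cluster is the binomial expansion (p + q)^2.
P(M) = 0.37400^2 = 0.139876
P(M+2) = 2 × 0.37400^1 × 0.62600^1 = 0.468248
P(M+4) = 0.62600^2 = 0.391876
The M+2 peak is largest (0.468248); scaling to 100 gives 29.87 : 100.00 : 83.69.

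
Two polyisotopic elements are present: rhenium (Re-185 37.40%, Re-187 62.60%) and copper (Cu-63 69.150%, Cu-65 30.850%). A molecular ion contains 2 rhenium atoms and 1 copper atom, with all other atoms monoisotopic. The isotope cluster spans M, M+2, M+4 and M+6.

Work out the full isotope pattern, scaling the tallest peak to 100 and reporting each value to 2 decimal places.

23.28 : 88.33 : 100.00 : 29.10

Rhenium pattern (n=2): 0.139876 : 0.468248 : 0.391876
Copper pattern (n=1): 0.6915 : 0.3085
Convolve the two distributions (both contribute in 2-u steps):
  M: 0.139876×0.6915 = 0.096724
  M+2: 0.139876×0.3085 + 0.468248×0.6915 = 0.366945
  M+4: 0.468248×0.3085 + 0.391876×0.6915 = 0.415437
  M+6: 0.391876×0.3085 = 0.120894
Scale to base peak (0.415437) = 100: 23.28 : 88.33 : 100.00 : 29.10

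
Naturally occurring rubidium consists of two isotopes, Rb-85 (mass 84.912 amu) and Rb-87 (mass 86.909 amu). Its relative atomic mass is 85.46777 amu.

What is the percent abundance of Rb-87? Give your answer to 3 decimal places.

Let x be the fractional abundance of Rb-85; then Rb-87 has abundance 1 − x.
84.912·x + 86.909·(1 − x) = 85.46777
(84.912 − 86.909)·x = 85.46777 − 86.909
x = -1.44123 / -1.997 = 0.72170 → 72.170% Rb-85, 27.830% Rb-87.

27.830%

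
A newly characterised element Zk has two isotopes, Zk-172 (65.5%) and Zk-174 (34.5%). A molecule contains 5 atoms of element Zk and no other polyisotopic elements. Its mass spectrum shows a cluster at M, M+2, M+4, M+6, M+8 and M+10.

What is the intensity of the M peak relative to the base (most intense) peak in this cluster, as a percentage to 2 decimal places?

36.04%

(0.655 + 0.345)^5 gives M 0.1206, M+2 0.3175, M+4 0.3345, M+6 0.1762, M+8 0.0464, M+10 0.0049; the largest is M+4.
P(M+4) = C(5,2) × 0.655^3 × 0.345^2 = 10 × 0.28101138 × 0.119025 = 0.334474 (base)
P(M) = C(5,0) × 0.655^5 × 0.345^0 = 1 × 0.12056091 × 1.0000 = 0.120561
Relative intensity = 0.120561 / 0.334474 × 100 = 36.04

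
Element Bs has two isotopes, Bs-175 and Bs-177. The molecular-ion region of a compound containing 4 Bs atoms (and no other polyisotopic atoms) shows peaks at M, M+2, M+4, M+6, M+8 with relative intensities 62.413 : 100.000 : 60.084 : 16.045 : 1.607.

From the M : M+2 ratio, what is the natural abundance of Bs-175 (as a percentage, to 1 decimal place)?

Let p = fractional abundance of Bs-175. I(M+2)/I(M) = [C(4,1)·p^3·(1−p)] / p^4 = 4·(1−p)/p = 100.000/62.413 = 1.6022
(1−p)/p = 1.6022/4 = 0.4006  ⇒  p = 1/(1 + 0.4006) = 0.7140
Bs-175: 71.4%, Bs-177: 28.6%.

71.4%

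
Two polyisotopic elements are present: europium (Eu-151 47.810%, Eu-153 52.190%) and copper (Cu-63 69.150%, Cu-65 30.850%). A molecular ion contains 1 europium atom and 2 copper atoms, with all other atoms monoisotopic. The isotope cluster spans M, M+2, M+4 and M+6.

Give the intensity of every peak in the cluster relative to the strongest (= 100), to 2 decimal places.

50.41 : 100.00 : 59.13 : 10.95

Europium pattern (n=1): 0.4781 : 0.5219
Copper pattern (n=2): 0.47817225 : 0.4266555 : 0.09517225
Convolve the two distributions (both contribute in 2-u steps):
  M: 0.4781×0.47817225 = 0.228614
  M+2: 0.4781×0.4266555 + 0.5219×0.47817225 = 0.453542
  M+4: 0.4781×0.09517225 + 0.5219×0.4266555 = 0.268173
  M+6: 0.5219×0.09517225 = 0.049670
Scale to base peak (0.453542) = 100: 50.41 : 100.00 : 59.13 : 10.95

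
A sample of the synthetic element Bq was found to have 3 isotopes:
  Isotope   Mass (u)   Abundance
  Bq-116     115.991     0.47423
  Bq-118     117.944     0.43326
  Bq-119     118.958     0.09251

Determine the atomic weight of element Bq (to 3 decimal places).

The abundance-weighted mean is 0.47423 × 115.991 + 0.43326 × 117.944 + 0.09251 × 118.958
= 55.0064 + 51.1004 + 11.0048 = 117.1116 u

117.112 u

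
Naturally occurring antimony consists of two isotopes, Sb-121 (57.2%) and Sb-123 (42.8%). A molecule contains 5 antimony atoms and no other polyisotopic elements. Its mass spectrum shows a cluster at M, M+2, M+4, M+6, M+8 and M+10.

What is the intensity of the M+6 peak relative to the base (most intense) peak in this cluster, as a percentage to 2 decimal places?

(0.572 + 0.428)^5 gives M 0.0612, M+2 0.2291, M+4 0.3428, M+6 0.2565, M+8 0.0960, M+10 0.0144; the largest is M+4.
P(M+4) = C(5,2) × 0.572^3 × 0.428^2 = 10 × 0.18714925 × 0.183184 = 0.342827 (base)
P(M+6) = C(5,3) × 0.572^2 × 0.428^3 = 10 × 0.327184 × 0.07840275 = 0.256521
Relative intensity = 0.256521 / 0.342827 × 100 = 74.83

74.83%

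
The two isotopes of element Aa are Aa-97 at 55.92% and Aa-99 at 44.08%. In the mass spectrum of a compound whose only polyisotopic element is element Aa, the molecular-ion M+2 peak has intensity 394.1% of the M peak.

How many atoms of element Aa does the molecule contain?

5

With n Aa atoms, P(M+2)/P(M) = C(n,1)·p^(n−1)q / p^n = n·q/p = n · 0.4408/0.5592.
n = 3.941 × 0.5592/0.4408 = 5.00 ≈ 5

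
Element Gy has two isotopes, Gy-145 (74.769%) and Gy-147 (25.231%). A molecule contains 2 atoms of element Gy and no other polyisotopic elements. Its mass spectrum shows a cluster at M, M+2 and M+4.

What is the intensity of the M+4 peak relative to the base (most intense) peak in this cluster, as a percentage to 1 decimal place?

Term probabilities: M 0.5590, M+2 0.3773, M+4 0.0637. Base peak = M.
P(M) = C(2,0) × 0.74769^2 × 0.25231^0 = 1 × 0.55904034 × 1.0000 = 0.559040 (base)
P(M+4) = C(2,2) × 0.74769^0 × 0.25231^2 = 1 × 1.0000 × 0.06366034 = 0.063660
Relative intensity = 0.063660 / 0.559040 × 100 = 11.4

11.4%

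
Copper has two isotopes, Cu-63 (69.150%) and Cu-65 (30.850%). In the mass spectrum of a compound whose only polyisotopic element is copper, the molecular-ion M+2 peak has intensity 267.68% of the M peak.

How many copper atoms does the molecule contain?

6

For n independent Cu atoms, I(M+2)/I(M) = n · (abundance Cu-65) / (abundance Cu-63) = n · 0.30850/0.69150.
n = 2.6768 × 0.69150/0.30850 = 6.00 ≈ 6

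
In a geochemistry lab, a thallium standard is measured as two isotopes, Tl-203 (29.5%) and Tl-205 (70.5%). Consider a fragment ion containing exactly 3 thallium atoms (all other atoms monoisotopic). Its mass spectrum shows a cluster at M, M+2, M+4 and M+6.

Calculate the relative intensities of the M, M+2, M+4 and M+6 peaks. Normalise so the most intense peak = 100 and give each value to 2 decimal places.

Expanding (0.295 + 0.705)^3:
P(M) = 0.295^3 = 0.025672
P(M+2) = 3 × 0.295^2 × 0.705^1 = 0.184058
P(M+4) = 3 × 0.295^1 × 0.705^2 = 0.439867
P(M+6) = 0.705^3 = 0.350403
The M+4 peak is largest (0.439867); scaling to 100 gives 5.84 : 41.84 : 100.00 : 79.66.

5.84 : 41.84 : 100.00 : 79.66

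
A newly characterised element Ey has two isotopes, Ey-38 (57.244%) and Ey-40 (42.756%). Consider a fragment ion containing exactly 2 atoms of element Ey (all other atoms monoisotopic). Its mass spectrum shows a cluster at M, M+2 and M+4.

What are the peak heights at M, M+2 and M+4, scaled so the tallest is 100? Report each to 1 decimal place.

66.9 : 100.0 : 37.3

The 2 Ey atoms are independent, so intensities follow the terms of (0.57244 + 0.42756)^2.
P(M) = 0.57244^2 = 0.327688
P(M+2) = 2 × 0.57244^1 × 0.42756^1 = 0.489505
P(M+4) = 0.42756^2 = 0.182808
The M+2 peak is largest (0.489505); scaling to 100 gives 66.9 : 100.0 : 37.3.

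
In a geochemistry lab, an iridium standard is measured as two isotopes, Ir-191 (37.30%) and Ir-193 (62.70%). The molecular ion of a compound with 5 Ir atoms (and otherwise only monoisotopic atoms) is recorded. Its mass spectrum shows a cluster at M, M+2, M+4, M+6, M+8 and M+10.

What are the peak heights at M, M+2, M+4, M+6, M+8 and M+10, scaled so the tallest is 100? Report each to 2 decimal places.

2.11 : 17.70 : 59.49 : 100.00 : 84.05 : 28.26

The 5 Ir atoms are independent, so intensities follow the terms of (0.3730 + 0.6270)^5.
P(M) = 0.3730^5 = 0.007220
P(M+2) = 5 × 0.3730^4 × 0.6270^1 = 0.060684
P(M+4) = 10 × 0.3730^3 × 0.6270^2 = 0.204015
P(M+6) = 10 × 0.3730^2 × 0.6270^3 = 0.342942
P(M+8) = 5 × 0.3730^1 × 0.6270^4 = 0.288237
P(M+10) = 0.6270^5 = 0.096903
The M+6 peak is largest (0.342942); scaling to 100 gives 2.11 : 17.70 : 59.49 : 100.00 : 84.05 : 28.26.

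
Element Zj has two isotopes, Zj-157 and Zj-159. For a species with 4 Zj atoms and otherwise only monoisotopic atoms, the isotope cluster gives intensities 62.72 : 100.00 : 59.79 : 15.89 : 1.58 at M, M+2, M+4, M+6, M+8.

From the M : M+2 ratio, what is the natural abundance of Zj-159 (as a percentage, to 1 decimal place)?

28.5%

If p is the fraction of Zj that is Zj-157, then I(M+2)/I(M) = [C(4,1)·p^3·(1−p)] / p^4 = 4·(1−p)/p = 100.00/62.72 = 1.5944
(1−p)/p = 1.5944/4 = 0.3986  ⇒  p = 1/(1 + 0.3986) = 0.7150
Zj-157: 71.5%, Zj-159: 28.5%.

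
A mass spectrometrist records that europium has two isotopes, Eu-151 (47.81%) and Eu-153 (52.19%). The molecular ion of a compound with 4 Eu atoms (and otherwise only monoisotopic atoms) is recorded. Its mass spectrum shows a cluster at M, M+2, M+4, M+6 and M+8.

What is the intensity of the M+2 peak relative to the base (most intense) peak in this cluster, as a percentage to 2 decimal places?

61.07%

Binomial terms of (0.4781 + 0.5219)^4: M 0.0522, M+2 0.2281, M+4 0.3736, M+6 0.2719, M+8 0.0742 → M+4 is the base peak.
P(M+4) = C(4,2) × 0.4781^2 × 0.5219^2 = 6 × 0.22857961 × 0.27237961 = 0.373563 (base)
P(M+2) = C(4,1) × 0.4781^3 × 0.5219^1 = 4 × 0.10928391 × 0.5219 = 0.228141
Relative intensity = 0.228141 / 0.373563 × 100 = 61.07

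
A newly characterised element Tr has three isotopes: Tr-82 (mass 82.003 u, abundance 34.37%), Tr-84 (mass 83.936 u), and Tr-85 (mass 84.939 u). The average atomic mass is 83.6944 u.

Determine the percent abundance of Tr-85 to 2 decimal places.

Let x and y be the fractions of Tr-84 and Tr-85. Then x + y = 1 − 0.3437 = 0.6563 and 83.936x + 84.939y = 83.6944 − 0.3437×82.003 = 55.5099689.
Substituting: 83.936x + 84.939(0.6563 − x) = 55.5099689
(83.936 − 84.939)x = -0.2354968  ⇒  x = 0.23479, y = 0.42151
Tr-84: 23.48%, Tr-85: 42.15%.

42.15%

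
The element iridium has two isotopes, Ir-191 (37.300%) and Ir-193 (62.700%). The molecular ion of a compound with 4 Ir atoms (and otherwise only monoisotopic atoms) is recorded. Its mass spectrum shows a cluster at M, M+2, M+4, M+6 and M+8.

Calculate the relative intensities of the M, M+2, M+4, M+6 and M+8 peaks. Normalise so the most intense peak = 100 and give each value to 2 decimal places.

The 4 Ir atoms are independent, so intensities follow the terms of (0.37300 + 0.62700)^4.
P(M) = 0.37300^4 = 0.019357
P(M+2) = 4 × 0.37300^3 × 0.62700^1 = 0.130153
P(M+4) = 6 × 0.37300^2 × 0.62700^2 = 0.328174
P(M+6) = 4 × 0.37300^1 × 0.62700^3 = 0.367766
P(M+8) = 0.62700^4 = 0.154550
The M+6 peak is largest (0.367766); scaling to 100 gives 5.26 : 35.39 : 89.23 : 100.00 : 42.02.

5.26 : 35.39 : 89.23 : 100.00 : 42.02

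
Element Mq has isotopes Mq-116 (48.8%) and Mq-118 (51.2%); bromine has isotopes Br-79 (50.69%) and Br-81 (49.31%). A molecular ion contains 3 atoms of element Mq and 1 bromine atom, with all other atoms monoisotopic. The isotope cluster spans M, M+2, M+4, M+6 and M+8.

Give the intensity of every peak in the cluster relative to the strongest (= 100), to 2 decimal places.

15.71 : 64.74 : 100.00 : 68.62 : 17.65

Element Mq pattern (n=3): 0.11621427 : 0.36578918 : 0.38377882 : 0.13421773
Bromine pattern (n=1): 0.5069 : 0.4931
Convolve the two distributions (both contribute in 2-u steps):
  M: 0.11621427×0.5069 = 0.058909
  M+2: 0.11621427×0.4931 + 0.36578918×0.5069 = 0.242724
  M+4: 0.36578918×0.4931 + 0.38377882×0.5069 = 0.374908
  M+6: 0.38377882×0.4931 + 0.13421773×0.5069 = 0.257276
  M+8: 0.13421773×0.4931 = 0.066183
Scale to base peak (0.374908) = 100: 15.71 : 64.74 : 100.00 : 68.62 : 17.65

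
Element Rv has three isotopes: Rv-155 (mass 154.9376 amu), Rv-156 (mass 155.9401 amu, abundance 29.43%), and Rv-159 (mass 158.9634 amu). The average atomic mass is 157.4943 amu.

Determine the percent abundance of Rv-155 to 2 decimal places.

Let x and y be the fractions of Rv-155 and Rv-159. Then x + y = 1 − 0.2943 = 0.7057 and 154.9376x + 158.9634y = 157.4943 − 0.2943×155.9401 = 111.60112857.
Substituting: 154.9376x + 158.9634(0.7057 − x) = 111.60112857
(154.9376 − 158.9634)x = -0.57934281  ⇒  x = 0.14391, y = 0.56179
Rv-155: 14.39%, Rv-159: 56.18%.

14.39%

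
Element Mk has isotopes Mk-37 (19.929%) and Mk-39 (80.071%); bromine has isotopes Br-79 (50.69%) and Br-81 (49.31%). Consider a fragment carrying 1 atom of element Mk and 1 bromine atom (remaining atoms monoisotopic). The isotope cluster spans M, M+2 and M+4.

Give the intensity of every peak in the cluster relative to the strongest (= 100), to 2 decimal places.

Element Mk pattern (n=1): 0.19929 : 0.80071
Bromine pattern (n=1): 0.5069 : 0.4931
Convolve the two distributions (both contribute in 2-u steps):
  M: 0.19929×0.5069 = 0.101020
  M+2: 0.19929×0.4931 + 0.80071×0.5069 = 0.504150
  M+4: 0.80071×0.4931 = 0.394830
Scale to base peak (0.504150) = 100: 20.04 : 100.00 : 78.32

20.04 : 100.00 : 78.32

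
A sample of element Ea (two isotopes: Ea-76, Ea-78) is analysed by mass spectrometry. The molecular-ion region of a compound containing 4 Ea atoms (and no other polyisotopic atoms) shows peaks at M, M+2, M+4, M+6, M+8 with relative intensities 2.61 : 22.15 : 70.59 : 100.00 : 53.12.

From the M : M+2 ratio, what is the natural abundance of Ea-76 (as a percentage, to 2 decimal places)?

32.03%

Write p for the Ea-76 fraction. I(M+2)/I(M) = [C(4,1)·p^3·(1−p)] / p^4 = 4·(1−p)/p = 22.15/2.61 = 8.4866
(1−p)/p = 8.4866/4 = 2.1216  ⇒  p = 1/(1 + 2.1216) = 0.3203
Ea-76: 32.03%, Ea-78: 67.97%.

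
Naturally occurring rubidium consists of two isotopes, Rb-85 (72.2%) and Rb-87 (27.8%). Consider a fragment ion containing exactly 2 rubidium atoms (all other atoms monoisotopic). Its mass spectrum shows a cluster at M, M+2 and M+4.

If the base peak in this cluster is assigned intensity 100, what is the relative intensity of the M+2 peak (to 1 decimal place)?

Binomial terms of (0.722 + 0.278)^2: M 0.5213, M+2 0.4014, M+4 0.0773 → M is the base peak.
P(M) = C(2,0) × 0.722^2 × 0.278^0 = 1 × 0.521284 × 1.0000 = 0.521284 (base)
P(M+2) = C(2,1) × 0.722^1 × 0.278^1 = 2 × 0.7220 × 0.2780 = 0.401432
Relative intensity = 0.401432 / 0.521284 × 100 = 77.0

77.0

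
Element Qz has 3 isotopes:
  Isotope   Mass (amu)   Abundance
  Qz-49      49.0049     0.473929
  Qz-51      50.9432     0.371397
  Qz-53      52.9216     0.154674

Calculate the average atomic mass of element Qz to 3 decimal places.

50.331 amu

Weight each isotope mass by its fractional abundance: 0.473929 × 49.0049 + 0.371397 × 50.9432 + 0.154674 × 52.9216
= 23.22484 + 18.92015 + 8.18560 = 50.33059 amu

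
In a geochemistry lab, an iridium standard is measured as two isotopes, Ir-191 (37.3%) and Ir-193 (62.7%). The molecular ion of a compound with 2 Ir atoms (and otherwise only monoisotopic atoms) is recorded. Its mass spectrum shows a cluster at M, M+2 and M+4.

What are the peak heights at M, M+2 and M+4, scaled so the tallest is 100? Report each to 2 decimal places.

29.74 : 100.00 : 84.05

Expanding (0.373 + 0.627)^2:
P(M) = 0.373^2 = 0.139129
P(M+2) = 2 × 0.373^1 × 0.627^1 = 0.467742
P(M+4) = 0.627^2 = 0.393129
The M+2 peak is largest (0.467742); scaling to 100 gives 29.74 : 100.00 : 84.05.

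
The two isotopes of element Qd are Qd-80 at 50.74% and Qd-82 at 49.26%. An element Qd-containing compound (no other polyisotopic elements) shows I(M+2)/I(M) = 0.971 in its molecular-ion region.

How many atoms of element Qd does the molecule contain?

For n independent Qd atoms, I(M+2)/I(M) = n · (abundance Qd-82) / (abundance Qd-80) = n · 0.4926/0.5074.
n = 0.971 × 0.5074/0.4926 = 1.00 ≈ 1

1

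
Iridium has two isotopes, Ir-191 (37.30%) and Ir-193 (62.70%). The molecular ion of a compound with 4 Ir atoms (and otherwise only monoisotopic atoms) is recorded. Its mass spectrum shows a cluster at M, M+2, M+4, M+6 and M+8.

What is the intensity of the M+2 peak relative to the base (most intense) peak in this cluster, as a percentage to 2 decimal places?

35.39%

(0.3730 + 0.6270)^4 gives M 0.0194, M+2 0.1302, M+4 0.3282, M+6 0.3678, M+8 0.1546; the largest is M+6.
P(M+6) = C(4,3) × 0.3730^1 × 0.6270^3 = 4 × 0.3730 × 0.24649188 = 0.367766 (base)
P(M+2) = C(4,1) × 0.3730^3 × 0.6270^1 = 4 × 0.05189512 × 0.6270 = 0.130153
Relative intensity = 0.130153 / 0.367766 × 100 = 35.39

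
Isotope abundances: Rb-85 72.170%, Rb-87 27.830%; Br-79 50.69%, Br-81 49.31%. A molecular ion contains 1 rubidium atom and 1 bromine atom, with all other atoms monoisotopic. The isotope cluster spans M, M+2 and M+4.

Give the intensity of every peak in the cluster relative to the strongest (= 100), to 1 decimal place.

Rubidium pattern (n=1): 0.7217 : 0.2783
Bromine pattern (n=1): 0.5069 : 0.4931
Convolve the two distributions (both contribute in 2-u steps):
  M: 0.7217×0.5069 = 0.365830
  M+2: 0.7217×0.4931 + 0.2783×0.5069 = 0.496941
  M+4: 0.2783×0.4931 = 0.137230
Scale to base peak (0.496941) = 100: 73.6 : 100.0 : 27.6

73.6 : 100.0 : 27.6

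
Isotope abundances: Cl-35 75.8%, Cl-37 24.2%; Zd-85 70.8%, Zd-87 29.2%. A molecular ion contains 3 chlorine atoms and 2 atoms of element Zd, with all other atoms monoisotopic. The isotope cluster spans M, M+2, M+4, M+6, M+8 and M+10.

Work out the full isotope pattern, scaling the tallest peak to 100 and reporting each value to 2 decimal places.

56.10 : 100.00 : 71.01 : 25.11 : 4.42 : 0.31

Chlorine pattern (n=3): 0.43551951 : 0.41713346 : 0.13317454 : 0.01417249
Element Zd pattern (n=2): 0.501264 : 0.413472 : 0.085264
Convolve the two distributions (both contribute in 2-u steps):
  M: 0.43551951×0.501264 = 0.218310
  M+2: 0.43551951×0.413472 + 0.41713346×0.501264 = 0.389169
  M+4: 0.43551951×0.085264 + 0.41713346×0.413472 + 0.13317454×0.501264 = 0.276363
  M+6: 0.41713346×0.085264 + 0.13317454×0.413472 + 0.01417249×0.501264 = 0.097735
  M+8: 0.13317454×0.085264 + 0.01417249×0.413472 = 0.017215
  M+10: 0.01417249×0.085264 = 0.001208
Scale to base peak (0.389169) = 100: 56.10 : 100.00 : 71.01 : 25.11 : 4.42 : 0.31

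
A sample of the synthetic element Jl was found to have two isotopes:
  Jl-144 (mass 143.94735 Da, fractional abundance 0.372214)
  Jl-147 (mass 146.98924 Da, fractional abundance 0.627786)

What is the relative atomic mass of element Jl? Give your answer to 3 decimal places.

145.857 Da

Ar = Σ fᵢ·mᵢ = 0.372214 × 143.94735 + 0.627786 × 146.98924
= 53.579219 + 92.277787 = 145.857006 Da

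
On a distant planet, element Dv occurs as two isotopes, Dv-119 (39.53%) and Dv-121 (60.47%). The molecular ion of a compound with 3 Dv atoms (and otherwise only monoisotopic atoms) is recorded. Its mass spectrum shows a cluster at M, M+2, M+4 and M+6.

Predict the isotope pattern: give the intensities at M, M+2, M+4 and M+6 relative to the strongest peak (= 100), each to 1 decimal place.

Expanding (0.3953 + 0.6047)^3:
P(M) = 0.3953^3 = 0.061770
P(M+2) = 3 × 0.3953^2 × 0.6047^1 = 0.283475
P(M+4) = 3 × 0.3953^1 × 0.6047^2 = 0.433639
P(M+6) = 0.6047^3 = 0.221116
The M+4 peak is largest (0.433639); scaling to 100 gives 14.2 : 65.4 : 100.0 : 51.0.

14.2 : 65.4 : 100.0 : 51.0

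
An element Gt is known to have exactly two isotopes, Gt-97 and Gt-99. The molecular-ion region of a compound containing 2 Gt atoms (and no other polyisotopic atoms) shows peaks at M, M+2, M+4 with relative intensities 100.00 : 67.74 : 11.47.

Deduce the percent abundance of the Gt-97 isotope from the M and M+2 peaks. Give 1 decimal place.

74.7%

Let p = fractional abundance of Gt-97. I(M+2)/I(M) = [C(2,1)·p^1·(1−p)] / p^2 = 2·(1−p)/p = 67.74/100.00 = 0.6774
(1−p)/p = 0.6774/2 = 0.3387  ⇒  p = 1/(1 + 0.3387) = 0.7470
Gt-97: 74.7%, Gt-99: 25.3%.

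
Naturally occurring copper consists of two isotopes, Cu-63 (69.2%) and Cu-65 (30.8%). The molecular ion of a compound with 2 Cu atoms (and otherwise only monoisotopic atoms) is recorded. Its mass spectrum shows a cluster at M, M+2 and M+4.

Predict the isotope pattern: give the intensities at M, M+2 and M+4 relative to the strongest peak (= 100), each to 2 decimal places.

100.00 : 89.02 : 19.81

Expanding (0.692 + 0.308)^2:
P(M) = 0.692^2 = 0.478864
P(M+2) = 2 × 0.692^1 × 0.308^1 = 0.426272
P(M+4) = 0.308^2 = 0.094864
The M peak is largest (0.478864); scaling to 100 gives 100.00 : 89.02 : 19.81.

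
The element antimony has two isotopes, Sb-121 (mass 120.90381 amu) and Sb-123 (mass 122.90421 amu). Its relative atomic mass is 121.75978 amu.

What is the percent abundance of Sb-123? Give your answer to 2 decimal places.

With x = fraction of Sb-121 (so Sb-123 is 1 − x):
120.90381·x + 122.90421·(1 − x) = 121.75978
(120.90381 − 122.90421)·x = 121.75978 − 122.90421
x = -1.14443 / -2.00040 = 0.57210 → 57.21% Sb-121, 42.79% Sb-123.

42.79%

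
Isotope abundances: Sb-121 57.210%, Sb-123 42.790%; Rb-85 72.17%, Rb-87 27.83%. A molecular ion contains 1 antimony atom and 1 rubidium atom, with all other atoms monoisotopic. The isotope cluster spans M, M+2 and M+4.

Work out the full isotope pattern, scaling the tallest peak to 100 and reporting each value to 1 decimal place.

Antimony pattern (n=1): 0.5721 : 0.4279
Rubidium pattern (n=1): 0.7217 : 0.2783
Convolve the two distributions (both contribute in 2-u steps):
  M: 0.5721×0.7217 = 0.412885
  M+2: 0.5721×0.2783 + 0.4279×0.7217 = 0.468031
  M+4: 0.4279×0.2783 = 0.119085
Scale to base peak (0.468031) = 100: 88.2 : 100.0 : 25.4

88.2 : 100.0 : 25.4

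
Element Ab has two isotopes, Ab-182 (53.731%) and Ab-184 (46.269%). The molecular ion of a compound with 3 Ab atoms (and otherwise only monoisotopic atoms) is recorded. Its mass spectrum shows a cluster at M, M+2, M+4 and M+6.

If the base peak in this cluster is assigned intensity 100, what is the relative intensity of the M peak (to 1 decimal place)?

38.7

Binomial terms of (0.53731 + 0.46269)^3: M 0.1551, M+2 0.4007, M+4 0.3451, M+6 0.0991 → M+2 is the base peak.
P(M+2) = C(3,1) × 0.53731^2 × 0.46269^1 = 3 × 0.28870204 × 0.46269 = 0.400739 (base)
P(M) = C(3,0) × 0.53731^3 × 0.46269^0 = 1 × 0.15512249 × 1.0000 = 0.155122
Relative intensity = 0.155122 / 0.400739 × 100 = 38.7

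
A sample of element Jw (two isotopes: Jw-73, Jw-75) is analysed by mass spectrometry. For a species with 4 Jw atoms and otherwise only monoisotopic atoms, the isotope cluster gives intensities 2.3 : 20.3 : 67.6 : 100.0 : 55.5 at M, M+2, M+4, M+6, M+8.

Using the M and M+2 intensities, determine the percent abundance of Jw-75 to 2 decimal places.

If p is the fraction of Jw that is Jw-73, then I(M+2)/I(M) = [C(4,1)·p^3·(1−p)] / p^4 = 4·(1−p)/p = 20.3/2.3 = 8.8261
(1−p)/p = 8.8261/4 = 2.2065  ⇒  p = 1/(1 + 2.2065) = 0.3119
Jw-73: 31.19%, Jw-75: 68.81%.

68.81%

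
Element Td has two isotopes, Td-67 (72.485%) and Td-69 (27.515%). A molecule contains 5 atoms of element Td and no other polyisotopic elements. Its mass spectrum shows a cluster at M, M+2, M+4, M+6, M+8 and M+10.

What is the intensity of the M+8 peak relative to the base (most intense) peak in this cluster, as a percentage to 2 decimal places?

Binomial terms of (0.72485 + 0.27515)^5: M 0.2001, M+2 0.3798, M+4 0.2883, M+6 0.1094, M+8 0.0208, M+10 0.0016 → M+2 is the base peak.
P(M+2) = C(5,1) × 0.72485^4 × 0.27515^1 = 5 × 0.27605306 × 0.27515 = 0.379780 (base)
P(M+8) = C(5,4) × 0.72485^1 × 0.27515^4 = 5 × 0.72485 × 0.00573163 = 0.020773
Relative intensity = 0.020773 / 0.379780 × 100 = 5.47

5.47%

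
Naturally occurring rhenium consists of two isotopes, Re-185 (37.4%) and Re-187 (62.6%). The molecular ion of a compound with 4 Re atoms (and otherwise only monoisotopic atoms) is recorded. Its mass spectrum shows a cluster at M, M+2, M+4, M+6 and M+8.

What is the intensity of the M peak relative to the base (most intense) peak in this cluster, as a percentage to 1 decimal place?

Term probabilities: M 0.0196, M+2 0.1310, M+4 0.3289, M+6 0.3670, M+8 0.1536. Base peak = M+6.
P(M+6) = C(4,3) × 0.374^1 × 0.626^3 = 4 × 0.3740 × 0.24531438 = 0.366990 (base)
P(M) = C(4,0) × 0.374^4 × 0.626^0 = 1 × 0.0195653 × 1.0000 = 0.019565
Relative intensity = 0.019565 / 0.366990 × 100 = 5.3

5.3%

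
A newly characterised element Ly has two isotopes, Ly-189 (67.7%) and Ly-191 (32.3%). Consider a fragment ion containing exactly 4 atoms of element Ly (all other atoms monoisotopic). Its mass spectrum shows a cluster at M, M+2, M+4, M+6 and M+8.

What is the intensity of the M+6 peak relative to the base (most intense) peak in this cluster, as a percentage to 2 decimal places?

Binomial terms of (0.677 + 0.323)^4: M 0.2101, M+2 0.4009, M+4 0.2869, M+6 0.0913, M+8 0.0109 → M+2 is the base peak.
P(M+2) = C(4,1) × 0.677^3 × 0.323^1 = 4 × 0.31028873 × 0.3230 = 0.400893 (base)
P(M+6) = C(4,3) × 0.677^1 × 0.323^3 = 4 × 0.6770 × 0.03369827 = 0.091255
Relative intensity = 0.091255 / 0.400893 × 100 = 22.76

22.76%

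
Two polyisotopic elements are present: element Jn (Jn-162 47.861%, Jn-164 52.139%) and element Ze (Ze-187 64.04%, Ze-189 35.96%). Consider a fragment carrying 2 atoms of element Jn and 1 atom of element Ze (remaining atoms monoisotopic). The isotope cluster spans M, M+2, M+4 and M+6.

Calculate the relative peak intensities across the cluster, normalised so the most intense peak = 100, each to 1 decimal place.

Element Jn pattern (n=2): 0.22906753 : 0.49908494 : 0.27184753
Element Ze pattern (n=1): 0.6404 : 0.3596
Convolve the two distributions (both contribute in 2-u steps):
  M: 0.22906753×0.6404 = 0.146695
  M+2: 0.22906753×0.3596 + 0.49908494×0.6404 = 0.401987
  M+4: 0.49908494×0.3596 + 0.27184753×0.6404 = 0.353562
  M+6: 0.27184753×0.3596 = 0.097756
Scale to base peak (0.401987) = 100: 36.5 : 100.0 : 88.0 : 24.3

36.5 : 100.0 : 88.0 : 24.3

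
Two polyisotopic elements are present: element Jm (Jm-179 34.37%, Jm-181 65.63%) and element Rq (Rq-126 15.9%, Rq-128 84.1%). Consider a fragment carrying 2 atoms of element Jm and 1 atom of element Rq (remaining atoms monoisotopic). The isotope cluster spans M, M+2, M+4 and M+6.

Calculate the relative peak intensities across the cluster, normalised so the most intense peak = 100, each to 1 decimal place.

Element Jm pattern (n=2): 0.11812969 : 0.45114062 : 0.43072969
Element Rq pattern (n=1): 0.1590 : 0.8410
Convolve the two distributions (both contribute in 2-u steps):
  M: 0.11812969×0.1590 = 0.018783
  M+2: 0.11812969×0.8410 + 0.45114062×0.1590 = 0.171078
  M+4: 0.45114062×0.8410 + 0.43072969×0.1590 = 0.447895
  M+6: 0.43072969×0.8410 = 0.362244
Scale to base peak (0.447895) = 100: 4.2 : 38.2 : 100.0 : 80.9

4.2 : 38.2 : 100.0 : 80.9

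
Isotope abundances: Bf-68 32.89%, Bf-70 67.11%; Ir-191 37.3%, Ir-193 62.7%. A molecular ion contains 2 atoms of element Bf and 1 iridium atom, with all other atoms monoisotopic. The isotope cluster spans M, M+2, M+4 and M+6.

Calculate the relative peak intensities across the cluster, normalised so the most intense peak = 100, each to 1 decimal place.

9.1 : 52.3 : 100.0 : 63.5

Element Bf pattern (n=2): 0.10817521 : 0.44144958 : 0.45037521
Iridium pattern (n=1): 0.3730 : 0.6270
Convolve the two distributions (both contribute in 2-u steps):
  M: 0.10817521×0.3730 = 0.040349
  M+2: 0.10817521×0.6270 + 0.44144958×0.3730 = 0.232487
  M+4: 0.44144958×0.6270 + 0.45037521×0.3730 = 0.444779
  M+6: 0.45037521×0.6270 = 0.282385
Scale to base peak (0.444779) = 100: 9.1 : 52.3 : 100.0 : 63.5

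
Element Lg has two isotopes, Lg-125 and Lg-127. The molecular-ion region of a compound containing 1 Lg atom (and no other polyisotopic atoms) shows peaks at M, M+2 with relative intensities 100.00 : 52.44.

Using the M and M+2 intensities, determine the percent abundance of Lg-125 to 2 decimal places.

If p is the fraction of Lg that is Lg-125, then I(M+2)/I(M) = [C(1,1)·p^0·(1−p)] / p^1 = 1·(1−p)/p = 52.44/100.00 = 0.5244
(1−p)/p = 0.5244/1 = 0.5244  ⇒  p = 1/(1 + 0.5244) = 0.6560
Lg-125: 65.60%, Lg-127: 34.40%.

65.60%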